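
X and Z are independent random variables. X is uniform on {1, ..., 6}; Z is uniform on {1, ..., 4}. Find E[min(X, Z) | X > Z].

15/7

P(X > Z) = 7/12.
Summing min(X,Z)·P(x,y) over outcomes with X > Z gives 5/4.
E[min(X, Z) | X > Z] = (5/4) / (7/12) = 15/7.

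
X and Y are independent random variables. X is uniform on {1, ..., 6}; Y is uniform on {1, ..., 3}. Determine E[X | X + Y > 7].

Outcomes with X + Y > 7: (5,3), (6,2), (6,3), each with probability 1/18.
E[X | X + Y > 7] = (5 + 6 + 6) / 3 = 17/3.

17/3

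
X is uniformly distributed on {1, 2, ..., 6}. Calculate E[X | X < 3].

3/2

Given X < 3, X is equally likely to be any of {1, 2}.
E[X | X < 3] = (1 + 2) / 2 = 3/2.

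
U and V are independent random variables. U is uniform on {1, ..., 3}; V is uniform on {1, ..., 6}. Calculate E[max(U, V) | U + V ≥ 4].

P(U + V ≥ 4) = 5/6.
Summing max(U,V)·P(x,y) over outcomes with U + V ≥ 4 gives 31/9.
E[max(U, V) | U + V ≥ 4] = (31/9) / (5/6) = 62/15.

62/15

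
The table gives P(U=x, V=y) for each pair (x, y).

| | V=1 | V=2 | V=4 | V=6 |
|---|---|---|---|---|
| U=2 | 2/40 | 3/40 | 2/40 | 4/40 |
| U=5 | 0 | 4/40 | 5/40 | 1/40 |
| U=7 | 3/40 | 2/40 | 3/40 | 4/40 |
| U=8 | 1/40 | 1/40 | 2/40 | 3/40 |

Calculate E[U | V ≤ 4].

P(V ≤ 4) = 7/10.
Summing U·P(U=x,V=y) over the conditioning event gives 147/40.
E[U | V ≤ 4] = (147/40) / (7/10) = 21/4.

21/4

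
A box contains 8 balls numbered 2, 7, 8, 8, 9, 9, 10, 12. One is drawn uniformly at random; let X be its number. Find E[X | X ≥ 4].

9

P(X ≥ 4) = 7/8.
Σ over the event: 7·1/8 + 8·1/4 + 9·1/4 + 10·1/8 + 12·1/8 = 63/8.
E[X | X ≥ 4] = (63/8) / (7/8) = 9.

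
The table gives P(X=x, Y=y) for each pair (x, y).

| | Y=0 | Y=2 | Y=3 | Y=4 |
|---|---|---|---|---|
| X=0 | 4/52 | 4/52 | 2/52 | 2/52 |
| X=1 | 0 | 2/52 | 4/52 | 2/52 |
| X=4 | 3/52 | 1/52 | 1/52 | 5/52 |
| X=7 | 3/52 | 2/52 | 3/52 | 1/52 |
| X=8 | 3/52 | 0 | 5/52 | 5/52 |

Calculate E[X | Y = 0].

P(Y = 0) = 1/4.
Summing X·P(X=x,Y=y) over the conditioning event gives 57/52.
E[X | Y = 0] = (57/52) / (1/4) = 57/13.

57/13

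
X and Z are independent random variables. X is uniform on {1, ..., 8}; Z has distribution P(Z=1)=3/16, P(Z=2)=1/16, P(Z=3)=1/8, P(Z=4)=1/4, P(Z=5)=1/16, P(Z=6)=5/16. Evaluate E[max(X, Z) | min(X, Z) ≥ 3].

P(min(X, Z) ≥ 3) = 9/16.
Summing max(X,Z)·P(x,y) over outcomes with min(X, Z) ≥ 3 gives 433/128.
E[max(X, Z) | min(X, Z) ≥ 3] = (433/128) / (9/16) = 433/72.

433/72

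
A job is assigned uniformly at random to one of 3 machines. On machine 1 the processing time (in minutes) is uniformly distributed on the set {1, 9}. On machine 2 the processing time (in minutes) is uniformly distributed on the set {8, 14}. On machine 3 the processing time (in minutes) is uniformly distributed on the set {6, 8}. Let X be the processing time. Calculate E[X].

E[X | machine 1] = (1+9)/2 = 5.
E[X | machine 2] = (8+14)/2 = 11.
E[X | machine 3] = (6+8)/2 = 7.
By the law of total expectation,
E[X] = (1/3)·(5) + (1/3)·(11) + (1/3)·(7) = 23/3.

23/3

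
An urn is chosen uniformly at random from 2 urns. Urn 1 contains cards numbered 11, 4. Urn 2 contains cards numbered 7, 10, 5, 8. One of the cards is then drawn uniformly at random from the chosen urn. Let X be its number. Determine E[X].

15/2

E[X | urn 1] = (11+4)/2 = 15/2.
E[X | urn 2] = (7+10+5+8)/4 = 15/2.
E[X] = (1/2)·(15/2) + (1/2)·(15/2) = 15/2.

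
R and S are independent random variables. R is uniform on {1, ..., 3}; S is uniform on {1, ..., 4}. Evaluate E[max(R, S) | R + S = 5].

Outcomes with R + S = 5: (1,4), (2,3), (3,2), each with probability 1/12.
E[max(R, S) | R + S = 5] = (4 + 3 + 3) / 3 = 10/3.

10/3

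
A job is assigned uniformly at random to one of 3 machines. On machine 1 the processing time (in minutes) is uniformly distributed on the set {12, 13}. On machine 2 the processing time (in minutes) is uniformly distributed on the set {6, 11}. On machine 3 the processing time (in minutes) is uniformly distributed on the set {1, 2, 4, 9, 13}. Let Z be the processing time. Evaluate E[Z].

134/15

E[Z | machine 1] = (12+13)/2 = 25/2.
E[Z | machine 2] = (6+11)/2 = 17/2.
E[Z | machine 3] = (1+2+4+9+13)/5 = 29/5.
E[Z] = (1/3)·(25/2) + (1/3)·(17/2) + (1/3)·(29/5) = 134/15.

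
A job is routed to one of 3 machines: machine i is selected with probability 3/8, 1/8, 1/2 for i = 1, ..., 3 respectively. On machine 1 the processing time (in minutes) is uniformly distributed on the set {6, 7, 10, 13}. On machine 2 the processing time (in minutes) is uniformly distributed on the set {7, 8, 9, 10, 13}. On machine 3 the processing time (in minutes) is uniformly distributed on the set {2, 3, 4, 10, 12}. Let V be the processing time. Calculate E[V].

E[V | machine 1] = (6+7+10+13)/4 = 9.
E[V | machine 2] = (7+8+9+10+13)/5 = 47/5.
E[V | machine 3] = (2+3+4+10+12)/5 = 31/5.
E[V] = (3/8)·(9) + (1/8)·(47/5) + (1/2)·(31/5) = 153/20.

153/20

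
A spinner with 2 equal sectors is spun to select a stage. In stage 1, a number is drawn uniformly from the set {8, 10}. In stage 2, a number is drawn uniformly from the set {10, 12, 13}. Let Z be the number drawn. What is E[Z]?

31/3

E[Z | stage 1] = (8+10)/2 = 9.
E[Z | stage 2] = (10+12+13)/3 = 35/3.
E[Z] = (1/2)·(9) + (1/2)·(35/3) = 31/3.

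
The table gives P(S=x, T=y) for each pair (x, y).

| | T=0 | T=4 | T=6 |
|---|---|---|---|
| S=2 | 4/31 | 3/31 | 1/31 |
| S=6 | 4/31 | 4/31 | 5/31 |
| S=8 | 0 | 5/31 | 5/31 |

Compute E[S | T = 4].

35/6

P(T = 4) = 12/31.
Σ S·P over the event = 2·(3/31) + 6·(4/31) + 8·(5/31) = 70/31.
E[S | T = 4] = (70/31) / (12/31) = 35/6.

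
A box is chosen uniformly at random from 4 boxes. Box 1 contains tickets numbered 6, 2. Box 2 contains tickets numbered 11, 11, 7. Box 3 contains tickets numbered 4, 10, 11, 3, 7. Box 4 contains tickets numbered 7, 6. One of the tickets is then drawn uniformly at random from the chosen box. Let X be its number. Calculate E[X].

163/24

E[X | box 1] = (6+2)/2 = 4.
E[X | box 2] = (11+11+7)/3 = 29/3.
E[X | box 3] = (4+10+11+3+7)/5 = 7.
E[X | box 4] = (7+6)/2 = 13/2.
E[X] = (1/4)·(4) + (1/4)·(29/3) + (1/4)·(7) + (1/4)·(13/2) = 163/24.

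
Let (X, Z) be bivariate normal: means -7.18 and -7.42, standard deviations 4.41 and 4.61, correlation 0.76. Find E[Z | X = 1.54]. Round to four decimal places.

-0.4922

For a bivariate normal, E[Z | X=x] = μ_Z + ρ·(σ_Z/σ_X)·(x − μ_X).
E[Z | X=1.54] = -7.42 + (0.76)·(4.61/4.41)·(1.54 − (-7.18)) = -7.42 + (0.79447)·(8.72) = -0.4922.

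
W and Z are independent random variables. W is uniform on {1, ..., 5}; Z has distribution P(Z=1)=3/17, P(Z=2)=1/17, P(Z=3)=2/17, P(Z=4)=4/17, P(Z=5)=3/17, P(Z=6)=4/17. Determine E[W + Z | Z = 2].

P(Z = 2) = 1/17.
Summing (W+Z)·P(x,y) over outcomes with Z = 2 gives 5/17.
E[W + Z | Z = 2] = (5/17) / (1/17) = 5.

5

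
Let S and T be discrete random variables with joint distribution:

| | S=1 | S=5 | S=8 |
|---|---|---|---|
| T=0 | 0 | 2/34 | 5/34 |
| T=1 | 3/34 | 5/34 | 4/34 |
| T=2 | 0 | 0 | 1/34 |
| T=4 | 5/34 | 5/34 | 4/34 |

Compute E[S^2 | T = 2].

P(T = 2) = 1/34.
Summing S^2·P(S=x,T=y) over the conditioning event gives 32/17.
E[S^2 | T = 2] = (32/17) / (1/34) = 64.

64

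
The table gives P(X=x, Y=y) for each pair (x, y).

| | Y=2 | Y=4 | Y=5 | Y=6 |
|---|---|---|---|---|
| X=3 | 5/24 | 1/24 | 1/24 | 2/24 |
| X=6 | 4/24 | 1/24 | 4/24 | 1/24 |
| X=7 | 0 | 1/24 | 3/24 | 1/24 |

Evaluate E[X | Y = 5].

6

P(Y = 5) = 1/3.
Σ X·P over the event = 3·(1/24) + 6·(4/24) + 7·(3/24) = 2.
E[X | Y = 5] = (2) / (1/3) = 6.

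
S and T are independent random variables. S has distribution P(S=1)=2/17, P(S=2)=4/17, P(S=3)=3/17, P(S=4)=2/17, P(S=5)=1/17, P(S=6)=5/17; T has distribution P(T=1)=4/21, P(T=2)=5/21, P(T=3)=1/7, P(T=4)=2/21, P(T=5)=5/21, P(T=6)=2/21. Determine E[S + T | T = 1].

P(T = 1) = 4/21.
Summing (S+T)·P(x,y) over outcomes with T = 1 gives 316/357.
E[S + T | T = 1] = (316/357) / (4/21) = 79/17.

79/17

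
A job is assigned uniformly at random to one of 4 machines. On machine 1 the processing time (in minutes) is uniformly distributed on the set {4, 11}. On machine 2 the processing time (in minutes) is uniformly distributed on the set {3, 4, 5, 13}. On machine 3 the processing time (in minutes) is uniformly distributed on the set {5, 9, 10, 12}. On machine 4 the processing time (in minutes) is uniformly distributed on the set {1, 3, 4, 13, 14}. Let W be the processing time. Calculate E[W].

119/16

E[W | machine 1] = (4+11)/2 = 15/2.
E[W | machine 2] = (3+4+5+13)/4 = 25/4.
E[W | machine 3] = (5+9+10+12)/4 = 9.
E[W | machine 4] = (1+3+4+13+14)/5 = 7.
E[W] = (1/4)·(15/2) + (1/4)·(25/4) + (1/4)·(9) + (1/4)·(7) = 119/16.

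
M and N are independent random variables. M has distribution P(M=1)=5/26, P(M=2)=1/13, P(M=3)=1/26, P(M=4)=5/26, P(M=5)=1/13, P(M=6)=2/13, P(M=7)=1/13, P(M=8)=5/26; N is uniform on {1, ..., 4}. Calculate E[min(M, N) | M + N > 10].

43/12

P(M + N > 10) = 3/26.
Summing min(M,N)·P(x,y) over outcomes with M + N > 10 gives 43/104.
E[min(M, N) | M + N > 10] = (43/104) / (3/26) = 43/12.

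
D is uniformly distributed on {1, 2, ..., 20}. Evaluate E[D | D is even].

Given D is even, D is equally likely to be any of {2, 4, 6, 8, 10, 12, 14, 16, 18, 20}.
E[D | D is even] = (2 + 4 + 6 + 8 + 10 + 12 + 14 + 16 + 18 + 20) / 10 = 11.

11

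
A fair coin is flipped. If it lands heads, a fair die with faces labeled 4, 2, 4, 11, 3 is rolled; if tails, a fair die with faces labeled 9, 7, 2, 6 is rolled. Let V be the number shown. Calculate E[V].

E[V | heads] = (4+2+4+11+3)/5 = 24/5.
E[V | tails] = (9+7+2+6)/4 = 6.
E[V] = (1/2)·(24/5) + (1/2)·(6) = 27/5.

27/5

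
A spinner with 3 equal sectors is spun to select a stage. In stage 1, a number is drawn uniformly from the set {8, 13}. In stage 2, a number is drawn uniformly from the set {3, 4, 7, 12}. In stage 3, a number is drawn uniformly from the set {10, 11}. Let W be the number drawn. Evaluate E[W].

E[W | stage 1] = (8+13)/2 = 21/2.
E[W | stage 2] = (3+4+7+12)/4 = 13/2.
E[W | stage 3] = (10+11)/2 = 21/2.
By the law of total expectation,
E[W] = (1/3)·(21/2) + (1/3)·(13/2) + (1/3)·(21/2) = 55/6.

55/6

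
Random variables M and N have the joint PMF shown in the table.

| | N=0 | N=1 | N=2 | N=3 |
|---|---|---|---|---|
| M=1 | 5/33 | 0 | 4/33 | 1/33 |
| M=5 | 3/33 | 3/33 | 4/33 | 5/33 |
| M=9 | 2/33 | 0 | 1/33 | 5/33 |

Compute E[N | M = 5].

26/15

P(M = 5) = 5/11.
Σ N·P over the event = 0·(3/33) + 1·(3/33) + 2·(4/33) + 3·(5/33) = 26/33.
E[N | M = 5] = (26/33) / (5/11) = 26/15.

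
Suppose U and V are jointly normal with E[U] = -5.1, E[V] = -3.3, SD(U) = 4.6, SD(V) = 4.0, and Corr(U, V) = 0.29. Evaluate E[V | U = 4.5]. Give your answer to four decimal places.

The regression of V on U has slope ρ·σ_V/σ_U and passes through (μ_U, μ_V).
E[V | U=4.5] = -3.3 + (0.29)·(4.0/4.6)·(4.5 − (-5.1)) = -3.3 + (0.252174)·(9.6) = -0.8791.

-0.8791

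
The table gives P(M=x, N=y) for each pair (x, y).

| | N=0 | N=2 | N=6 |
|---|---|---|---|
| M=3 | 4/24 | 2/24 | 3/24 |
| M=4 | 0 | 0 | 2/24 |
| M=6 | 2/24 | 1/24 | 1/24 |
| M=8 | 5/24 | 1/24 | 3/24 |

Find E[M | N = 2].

5

P(N = 2) = 1/6.
Σ M·P over the event = 3·(2/24) + 6·(1/24) + 8·(1/24) = 5/6.
E[M | N = 2] = (5/6) / (1/6) = 5.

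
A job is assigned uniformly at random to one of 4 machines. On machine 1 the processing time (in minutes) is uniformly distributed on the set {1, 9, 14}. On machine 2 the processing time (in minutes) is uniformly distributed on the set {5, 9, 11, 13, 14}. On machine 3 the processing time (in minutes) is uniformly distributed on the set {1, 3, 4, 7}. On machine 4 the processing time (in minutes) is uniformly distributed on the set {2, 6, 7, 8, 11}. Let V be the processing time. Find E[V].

E[V | machine 1] = (1+9+14)/3 = 8.
E[V | machine 2] = (5+9+11+13+14)/5 = 52/5.
E[V | machine 3] = (1+3+4+7)/4 = 15/4.
E[V | machine 4] = (2+6+7+8+11)/5 = 34/5.
E[V] = (1/4)·(8) + (1/4)·(52/5) + (1/4)·(15/4) + (1/4)·(34/5) = 579/80.

579/80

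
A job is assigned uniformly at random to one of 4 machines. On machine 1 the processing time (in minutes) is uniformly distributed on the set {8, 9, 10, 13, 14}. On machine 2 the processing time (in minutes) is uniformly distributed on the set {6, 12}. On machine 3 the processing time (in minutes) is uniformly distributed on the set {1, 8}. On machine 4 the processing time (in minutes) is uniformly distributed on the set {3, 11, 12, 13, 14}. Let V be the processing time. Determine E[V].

E[V | machine 1] = (8+9+10+13+14)/5 = 54/5.
E[V | machine 2] = (6+12)/2 = 9.
E[V | machine 3] = (1+8)/2 = 9/2.
E[V | machine 4] = (3+11+12+13+14)/5 = 53/5.
E[V] = (1/4)·(54/5) + (1/4)·(9) + (1/4)·(9/2) + (1/4)·(53/5) = 349/40.

349/40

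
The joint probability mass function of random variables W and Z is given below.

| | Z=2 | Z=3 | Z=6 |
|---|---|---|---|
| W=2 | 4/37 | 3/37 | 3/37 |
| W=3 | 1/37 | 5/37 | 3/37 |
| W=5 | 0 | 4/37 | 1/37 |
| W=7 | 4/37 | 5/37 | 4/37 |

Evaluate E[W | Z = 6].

P(Z = 6) = 11/37.
Σ W·P over the event = 2·(3/37) + 3·(3/37) + 5·(1/37) + 7·(4/37) = 48/37.
E[W | Z = 6] = (48/37) / (11/37) = 48/11.

48/11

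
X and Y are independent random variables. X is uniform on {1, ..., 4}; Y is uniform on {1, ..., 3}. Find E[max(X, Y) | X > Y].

10/3

Outcomes with X > Y: (2,1), (3,1), (3,2), (4,1), (4,2), (4,3), each with probability 1/12.
E[max(X, Y) | X > Y] = (2 + 3 + 3 + 4 + 4 + 4) / 6 = 10/3.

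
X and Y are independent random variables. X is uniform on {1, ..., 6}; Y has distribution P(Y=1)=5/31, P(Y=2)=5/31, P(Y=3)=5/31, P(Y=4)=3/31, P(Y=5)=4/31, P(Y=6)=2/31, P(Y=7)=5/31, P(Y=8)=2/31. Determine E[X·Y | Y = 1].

P(Y = 1) = 5/31.
Summing XY·P(x,y) over outcomes with Y = 1 gives 35/62.
E[X·Y | Y = 1] = (35/62) / (5/31) = 7/2.

7/2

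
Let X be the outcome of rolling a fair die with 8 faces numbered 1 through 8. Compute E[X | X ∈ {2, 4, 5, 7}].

P(X ∈ {2, 4, 5, 7}) = 1/2.
Σ over the event: 2·1/8 + 4·1/8 + 5·1/8 + 7·1/8 = 9/4.
E[X | X ∈ {2, 4, 5, 7}] = (9/4) / (1/2) = 9/2.

9/2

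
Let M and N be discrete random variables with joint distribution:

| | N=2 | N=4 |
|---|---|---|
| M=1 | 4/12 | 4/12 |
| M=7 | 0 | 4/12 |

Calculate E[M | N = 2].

1

P(N = 2) = 1/3.
Summing M·P(M=x,N=y) over the conditioning event gives 1/3.
E[M | N = 2] = (1/3) / (1/3) = 1.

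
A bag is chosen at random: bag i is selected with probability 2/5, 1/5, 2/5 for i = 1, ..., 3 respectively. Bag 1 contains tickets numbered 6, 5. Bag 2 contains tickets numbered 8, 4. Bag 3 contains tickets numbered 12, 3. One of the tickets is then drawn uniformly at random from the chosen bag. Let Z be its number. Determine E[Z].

E[Z | bag 1] = (6+5)/2 = 11/2.
E[Z | bag 2] = (8+4)/2 = 6.
E[Z | bag 3] = (12+3)/2 = 15/2.
By the law of total expectation,
E[Z] = (2/5)·(11/2) + (1/5)·(6) + (2/5)·(15/2) = 32/5.

32/5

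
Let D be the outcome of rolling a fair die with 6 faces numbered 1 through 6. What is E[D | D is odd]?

Given D is odd, D is equally likely to be any of {1, 3, 5}.
E[D | D is odd] = (1 + 3 + 5) / 3 = 3.

3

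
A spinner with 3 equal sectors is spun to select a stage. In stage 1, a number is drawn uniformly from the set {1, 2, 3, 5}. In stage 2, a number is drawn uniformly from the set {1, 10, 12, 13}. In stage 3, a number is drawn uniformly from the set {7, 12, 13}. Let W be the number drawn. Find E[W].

E[W | stage 1] = (1+2+3+5)/4 = 11/4.
E[W | stage 2] = (1+10+12+13)/4 = 9.
E[W | stage 3] = (7+12+13)/3 = 32/3.
By the law of total expectation,
E[W] = (1/3)·(11/4) + (1/3)·(9) + (1/3)·(32/3) = 269/36.

269/36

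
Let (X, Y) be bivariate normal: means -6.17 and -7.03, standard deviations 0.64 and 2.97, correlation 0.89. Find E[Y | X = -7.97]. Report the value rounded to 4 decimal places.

E[Y | X=x] = μ_Y + ρ(σ_Y/σ_X)(x − μ_X) for jointly normal variables.
E[Y | X=-7.97] = -7.03 + (0.89)·(2.97/0.64)·(-7.97 − (-6.17)) = -7.03 + (4.13016)·(-1.8) = -14.4643.

-14.4643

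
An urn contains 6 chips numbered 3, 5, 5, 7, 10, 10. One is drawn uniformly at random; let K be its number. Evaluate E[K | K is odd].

5

P(K is odd) = 2/3.
Σ over the event: 3·1/6 + 5·1/3 + 7·1/6 = 10/3.
E[K | K is odd] = (10/3) / (2/3) = 5.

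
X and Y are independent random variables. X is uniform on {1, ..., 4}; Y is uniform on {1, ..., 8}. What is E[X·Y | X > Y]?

Outcomes with X > Y: (2,1), (3,1), (3,2), (4,1), (4,2), (4,3), each with probability 1/32.
E[X·Y | X > Y] = (2 + 3 + 6 + 4 + 8 + 12) / 6 = 35/6.

35/6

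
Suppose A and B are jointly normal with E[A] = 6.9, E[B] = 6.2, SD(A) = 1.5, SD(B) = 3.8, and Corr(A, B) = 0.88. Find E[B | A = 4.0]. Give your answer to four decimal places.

E[B | A=x] = μ_B + ρ(σ_B/σ_A)(x − μ_A) for jointly normal variables.
E[B | A=4.0] = 6.2 + (0.88)·(3.8/1.5)·(4.0 − (6.9)) = 6.2 + (2.22933)·(-2.9) = -0.2651.

-0.2651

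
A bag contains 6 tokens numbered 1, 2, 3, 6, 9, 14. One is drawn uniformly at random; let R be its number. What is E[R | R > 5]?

29/3

P(R > 5) = 1/2.
Σ over the event: 6·1/6 + 9·1/6 + 14·1/6 = 29/6.
E[R | R > 5] = (29/6) / (1/2) = 29/3.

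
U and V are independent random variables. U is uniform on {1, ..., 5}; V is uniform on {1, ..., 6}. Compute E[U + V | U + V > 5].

P(U + V > 5) = 2/3.
Summing (U+V)·P(x,y) over outcomes with U + V > 5 gives 31/6.
E[U + V | U + V > 5] = (31/6) / (2/3) = 31/4.

31/4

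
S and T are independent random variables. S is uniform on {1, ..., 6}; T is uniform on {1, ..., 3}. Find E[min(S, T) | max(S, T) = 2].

Outcomes with max(S, T) = 2: (1,2), (2,1), (2,2), each with probability 1/18.
E[min(S, T) | max(S, T) = 2] = (1 + 1 + 2) / 3 = 4/3.

4/3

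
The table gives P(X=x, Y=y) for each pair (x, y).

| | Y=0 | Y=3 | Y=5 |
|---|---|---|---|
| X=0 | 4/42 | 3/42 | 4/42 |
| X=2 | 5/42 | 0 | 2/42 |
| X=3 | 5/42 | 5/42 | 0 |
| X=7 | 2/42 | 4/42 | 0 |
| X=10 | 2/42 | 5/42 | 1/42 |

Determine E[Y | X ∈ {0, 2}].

P(X ∈ {0, 2}) = 3/7.
Σ Y·P over the event = 0·(4/42) + 3·(3/42) + 5·(4/42) + 0·(5/42) + 5·(2/42) = 13/14.
E[Y | X ∈ {0, 2}] = (13/14) / (3/7) = 13/6.

13/6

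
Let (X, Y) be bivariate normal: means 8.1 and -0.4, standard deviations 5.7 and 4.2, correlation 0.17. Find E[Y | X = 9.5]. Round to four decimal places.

E[Y | X=x] = μ_Y + ρ(σ_Y/σ_X)(x − μ_X) for jointly normal variables.
E[Y | X=9.5] = -0.4 + (0.17)·(4.2/5.7)·(9.5 − (8.1)) = -0.4 + (0.12526)·(1.4) = -0.2246.

-0.2246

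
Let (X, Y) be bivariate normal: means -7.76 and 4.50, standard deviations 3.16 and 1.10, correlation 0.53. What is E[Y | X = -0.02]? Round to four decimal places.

5.9280

The regression of Y on X has slope ρ·σ_Y/σ_X and passes through (μ_X, μ_Y).
E[Y | X=-0.02] = 4.50 + (0.53)·(1.10/3.16)·(-0.02 − (-7.76)) = 4.50 + (0.18449)·(7.74) = 5.9280.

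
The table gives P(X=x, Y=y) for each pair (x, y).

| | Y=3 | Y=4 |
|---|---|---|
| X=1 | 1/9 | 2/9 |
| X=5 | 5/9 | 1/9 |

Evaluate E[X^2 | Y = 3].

21

P(Y = 3) = 2/3.
Σ X^2·P over the event = 1·(1/9) + 25·(5/9) = 14.
E[X^2 | Y = 3] = (14) / (2/3) = 21.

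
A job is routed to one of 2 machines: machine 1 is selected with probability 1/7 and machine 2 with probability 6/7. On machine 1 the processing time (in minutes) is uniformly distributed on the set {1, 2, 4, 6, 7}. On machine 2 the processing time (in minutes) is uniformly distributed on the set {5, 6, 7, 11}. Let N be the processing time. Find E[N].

E[N | machine 1] = (1+2+4+6+7)/5 = 4.
E[N | machine 2] = (5+6+7+11)/4 = 29/4.
By the law of total expectation,
E[N] = (1/7)·(4) + (6/7)·(29/4) = 95/14.

95/14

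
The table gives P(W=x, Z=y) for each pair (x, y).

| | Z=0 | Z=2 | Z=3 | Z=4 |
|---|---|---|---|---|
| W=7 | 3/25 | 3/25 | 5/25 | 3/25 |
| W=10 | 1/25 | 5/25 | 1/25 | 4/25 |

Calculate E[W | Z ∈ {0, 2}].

17/2

P(Z ∈ {0, 2}) = 12/25.
Σ W·P over the event = 7·(3/25) + 7·(3/25) + 10·(1/25) + 10·(5/25) = 102/25.
E[W | Z ∈ {0, 2}] = (102/25) / (12/25) = 17/2.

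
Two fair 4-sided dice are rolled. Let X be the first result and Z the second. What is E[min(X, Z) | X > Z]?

5/3

P(X > Z) = 3/8.
Summing min(X,Z)·P(x,y) over outcomes with X > Z gives 5/8.
E[min(X, Z) | X > Z] = (5/8) / (3/8) = 5/3.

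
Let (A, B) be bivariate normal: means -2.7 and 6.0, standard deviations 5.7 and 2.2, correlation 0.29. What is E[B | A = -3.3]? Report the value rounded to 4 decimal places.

For a bivariate normal, E[B | A=x] = μ_B + ρ·(σ_B/σ_A)·(x − μ_A).
E[B | A=-3.3] = 6.0 + (0.29)·(2.2/5.7)·(-3.3 − (-2.7)) = 6.0 + (0.11193)·(-0.6) = 5.9328.

5.9328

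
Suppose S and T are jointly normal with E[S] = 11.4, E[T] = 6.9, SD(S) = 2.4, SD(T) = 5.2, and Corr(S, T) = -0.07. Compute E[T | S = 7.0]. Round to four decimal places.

7.5673

E[T | S=x] = μ_T + ρ(σ_T/σ_S)(x − μ_S) for jointly normal variables.
E[T | S=7.0] = 6.9 + (-0.07)·(5.2/2.4)·(7.0 − (11.4)) = 6.9 + (-0.15167)·(-4.4) = 7.5673.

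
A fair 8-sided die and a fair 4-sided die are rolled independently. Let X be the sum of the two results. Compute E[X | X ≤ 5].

4

P(X ≤ 5) = 5/16.
Σ over the event: 2·1/32 + 3·1/16 + 4·3/32 + 5·1/8 = 5/4.
E[X | X ≤ 5] = (5/4) / (5/16) = 4.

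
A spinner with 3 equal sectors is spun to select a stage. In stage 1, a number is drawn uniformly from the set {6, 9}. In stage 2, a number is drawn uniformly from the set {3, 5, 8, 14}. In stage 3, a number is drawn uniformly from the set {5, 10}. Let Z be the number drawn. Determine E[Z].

15/2

E[Z | stage 1] = (6+9)/2 = 15/2.
E[Z | stage 2] = (3+5+8+14)/4 = 15/2.
E[Z | stage 3] = (5+10)/2 = 15/2.
By the law of total expectation,
E[Z] = (1/3)·(15/2) + (1/3)·(15/2) + (1/3)·(15/2) = 15/2.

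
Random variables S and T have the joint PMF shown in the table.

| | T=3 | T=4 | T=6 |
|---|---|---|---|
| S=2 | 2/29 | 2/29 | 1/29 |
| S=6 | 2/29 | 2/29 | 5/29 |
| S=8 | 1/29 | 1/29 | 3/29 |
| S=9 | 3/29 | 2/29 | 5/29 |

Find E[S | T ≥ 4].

P(T ≥ 4) = 21/29.
Σ S·P over the event = 2·(2/29) + 2·(1/29) + 6·(2/29) + 6·(5/29) + 8·(1/29) + 8·(3/29) + 9·(2/29) + 9·(5/29) = 143/29.
E[S | T ≥ 4] = (143/29) / (21/29) = 143/21.

143/21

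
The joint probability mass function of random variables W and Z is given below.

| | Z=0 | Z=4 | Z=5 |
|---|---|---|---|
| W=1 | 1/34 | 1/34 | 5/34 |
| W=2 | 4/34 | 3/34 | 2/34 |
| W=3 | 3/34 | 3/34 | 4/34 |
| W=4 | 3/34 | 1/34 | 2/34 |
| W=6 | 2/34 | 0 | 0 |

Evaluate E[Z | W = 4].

7/3

P(W = 4) = 3/17.
Summing Z·P(W=x,Z=y) over the conditioning event gives 7/17.
E[Z | W = 4] = (7/17) / (3/17) = 7/3.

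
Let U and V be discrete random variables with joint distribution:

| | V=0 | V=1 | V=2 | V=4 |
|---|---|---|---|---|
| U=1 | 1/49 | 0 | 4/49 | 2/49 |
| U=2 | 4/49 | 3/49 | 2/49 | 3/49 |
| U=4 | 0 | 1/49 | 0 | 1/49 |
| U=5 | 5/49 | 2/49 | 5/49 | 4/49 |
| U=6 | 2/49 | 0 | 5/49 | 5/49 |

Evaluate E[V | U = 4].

5/2

P(U = 4) = 2/49.
Σ V·P over the event = 1·(1/49) + 4·(1/49) = 5/49.
E[V | U = 4] = (5/49) / (2/49) = 5/2.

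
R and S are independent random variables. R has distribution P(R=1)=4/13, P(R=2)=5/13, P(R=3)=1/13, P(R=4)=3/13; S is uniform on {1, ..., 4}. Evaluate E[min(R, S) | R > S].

13/8

P(R > S) = 4/13.
Summing min(R,S)·P(x,y) over outcomes with R > S gives 1/2.
E[min(R, S) | R > S] = (1/2) / (4/13) = 13/8.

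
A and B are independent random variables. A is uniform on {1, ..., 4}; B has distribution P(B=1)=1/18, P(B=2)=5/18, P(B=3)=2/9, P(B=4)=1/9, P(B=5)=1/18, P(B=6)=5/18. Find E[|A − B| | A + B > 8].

P(A + B > 8) = 11/72.
Summing |A−B|·P(x,y) over outcomes with A + B > 8 gives 13/36.
E[|A − B| | A + B > 8] = (13/36) / (11/72) = 26/11.

26/11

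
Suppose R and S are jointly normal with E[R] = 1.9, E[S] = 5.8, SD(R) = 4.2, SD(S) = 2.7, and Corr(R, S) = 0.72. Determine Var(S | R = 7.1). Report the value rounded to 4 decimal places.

3.5109

Var(S | R=x) = (1 − ρ²)·σ_S².
Var(S | R=7.1) = (2.7)²·(1 − (0.72)²) = 7.29·0.4816 = 3.5109.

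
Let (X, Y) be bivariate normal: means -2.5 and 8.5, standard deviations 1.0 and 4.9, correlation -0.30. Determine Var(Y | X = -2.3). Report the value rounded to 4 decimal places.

21.8491

For a bivariate normal, Var(Y | X=x) = σ_Y²(1 − ρ²).
Var(Y | X=-2.3) = (4.9)²·(1 − (-0.30)²) = 24.01·0.91 = 21.8491.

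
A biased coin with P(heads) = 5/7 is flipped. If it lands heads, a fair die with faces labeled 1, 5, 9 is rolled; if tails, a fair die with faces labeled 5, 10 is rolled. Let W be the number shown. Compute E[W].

40/7

E[W | heads] = (1+5+9)/3 = 5.
E[W | tails] = (5+10)/2 = 15/2.
E[W] = (5/7)·(5) + (2/7)·(15/2) = 40/7.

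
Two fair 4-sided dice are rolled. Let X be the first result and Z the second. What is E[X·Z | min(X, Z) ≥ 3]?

49/4

Outcomes with min(X, Z) ≥ 3: (3,3), (3,4), (4,3), (4,4), each with probability 1/16.
E[X·Z | min(X, Z) ≥ 3] = (9 + 12 + 12 + 16) / 4 = 49/4.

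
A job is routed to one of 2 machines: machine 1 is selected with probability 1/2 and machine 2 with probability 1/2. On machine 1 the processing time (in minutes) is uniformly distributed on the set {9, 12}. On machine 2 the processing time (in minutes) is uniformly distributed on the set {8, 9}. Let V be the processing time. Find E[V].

19/2

E[V | machine 1] = (9+12)/2 = 21/2.
E[V | machine 2] = (8+9)/2 = 17/2.
By the law of total expectation,
E[V] = (1/2)·(21/2) + (1/2)·(17/2) = 19/2.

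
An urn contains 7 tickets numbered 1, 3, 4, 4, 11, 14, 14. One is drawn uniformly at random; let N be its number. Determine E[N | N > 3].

47/5

P(N > 3) = 5/7.
Σ over the event: 4·2/7 + 11·1/7 + 14·2/7 = 47/7.
E[N | N > 3] = (47/7) / (5/7) = 47/5.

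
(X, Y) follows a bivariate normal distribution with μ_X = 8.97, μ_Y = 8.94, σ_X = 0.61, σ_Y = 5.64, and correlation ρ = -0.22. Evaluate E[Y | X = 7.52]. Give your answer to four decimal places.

11.8894

E[Y | X=x] = μ_Y + ρ(σ_Y/σ_X)(x − μ_X) for jointly normal variables.
E[Y | X=7.52] = 8.94 + (-0.22)·(5.64/0.61)·(7.52 − (8.97)) = 8.94 + (-2.0341)·(-1.45) = 11.8894.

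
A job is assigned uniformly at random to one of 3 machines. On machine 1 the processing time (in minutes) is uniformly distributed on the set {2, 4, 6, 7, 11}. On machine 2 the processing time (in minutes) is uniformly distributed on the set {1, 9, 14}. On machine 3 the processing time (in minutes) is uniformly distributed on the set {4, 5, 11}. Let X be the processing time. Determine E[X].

E[X | machine 1] = (2+4+6+7+11)/5 = 6.
E[X | machine 2] = (1+9+14)/3 = 8.
E[X | machine 3] = (4+5+11)/3 = 20/3.
By the law of total expectation,
E[X] = (1/3)·(6) + (1/3)·(8) + (1/3)·(20/3) = 62/9.

62/9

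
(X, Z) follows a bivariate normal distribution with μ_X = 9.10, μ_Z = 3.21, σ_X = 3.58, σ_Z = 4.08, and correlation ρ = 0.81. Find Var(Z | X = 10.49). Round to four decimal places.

5.7247

The conditional variance in a bivariate normal is σ_Z²(1 − ρ²), independent of x.
Var(Z | X=10.49) = (4.08)²·(1 − (0.81)²) = 16.6464·0.3439 = 5.7247.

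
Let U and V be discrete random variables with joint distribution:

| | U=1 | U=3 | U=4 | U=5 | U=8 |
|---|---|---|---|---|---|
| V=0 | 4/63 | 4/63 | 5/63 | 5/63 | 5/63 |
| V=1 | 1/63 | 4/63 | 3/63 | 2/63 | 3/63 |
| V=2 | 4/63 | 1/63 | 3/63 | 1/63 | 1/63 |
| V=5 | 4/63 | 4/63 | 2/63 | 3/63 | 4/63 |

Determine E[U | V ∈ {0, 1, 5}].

P(V ∈ {0, 1, 5}) = 53/63.
Summing U·P(U=x,V=y) over the conditioning event gives 11/3.
E[U | V ∈ {0, 1, 5}] = (11/3) / (53/63) = 231/53.

231/53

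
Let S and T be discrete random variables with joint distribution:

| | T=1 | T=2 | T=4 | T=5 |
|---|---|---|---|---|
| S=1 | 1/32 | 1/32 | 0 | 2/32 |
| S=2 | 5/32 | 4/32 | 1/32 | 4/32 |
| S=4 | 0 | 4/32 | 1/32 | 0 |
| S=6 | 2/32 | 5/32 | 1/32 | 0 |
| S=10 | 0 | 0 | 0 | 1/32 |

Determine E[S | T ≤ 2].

P(T ≤ 2) = 11/16.
Σ S·P over the event = 1·(1/32) + 1·(1/32) + 2·(5/32) + 2·(4/32) + 4·(4/32) + 6·(2/32) + 6·(5/32) = 39/16.
E[S | T ≤ 2] = (39/16) / (11/16) = 39/11.

39/11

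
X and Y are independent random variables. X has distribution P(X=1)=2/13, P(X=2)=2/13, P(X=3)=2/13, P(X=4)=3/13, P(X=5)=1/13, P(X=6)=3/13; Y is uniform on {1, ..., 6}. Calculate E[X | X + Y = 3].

3/2

P(X + Y = 3) = 2/39.
Summing X·P(x,y) over outcomes with X + Y = 3 gives 1/13.
E[X | X + Y = 3] = (1/13) / (2/39) = 3/2.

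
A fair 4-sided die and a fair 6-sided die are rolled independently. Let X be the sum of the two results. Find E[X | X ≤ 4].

10/3

P(X ≤ 4) = 1/4.
Σ over the event: 2·1/24 + 3·1/12 + 4·1/8 = 5/6.
E[X | X ≤ 4] = (5/6) / (1/4) = 10/3.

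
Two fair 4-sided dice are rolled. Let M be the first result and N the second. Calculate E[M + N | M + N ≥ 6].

P(M + N ≥ 6) = 3/8.
Summing (M+N)·P(x,y) over outcomes with M + N ≥ 6 gives 5/2.
E[M + N | M + N ≥ 6] = (5/2) / (3/8) = 20/3.

20/3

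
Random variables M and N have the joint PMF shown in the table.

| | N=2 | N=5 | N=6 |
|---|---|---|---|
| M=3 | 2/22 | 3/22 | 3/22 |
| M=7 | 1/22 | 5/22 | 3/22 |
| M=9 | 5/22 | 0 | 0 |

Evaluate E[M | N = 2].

P(N = 2) = 4/11.
Σ M·P over the event = 3·(2/22) + 7·(1/22) + 9·(5/22) = 29/11.
E[M | N = 2] = (29/11) / (4/11) = 29/4.

29/4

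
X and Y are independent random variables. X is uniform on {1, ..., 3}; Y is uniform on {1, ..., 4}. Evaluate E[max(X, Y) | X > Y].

8/3

P(X > Y) = 1/4.
Summing max(X,Y)·P(x,y) over outcomes with X > Y gives 2/3.
E[max(X, Y) | X > Y] = (2/3) / (1/4) = 8/3.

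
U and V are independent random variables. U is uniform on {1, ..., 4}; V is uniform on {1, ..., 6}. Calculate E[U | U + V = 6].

5/2

P(U + V = 6) = 1/6.
Summing U·P(x,y) over outcomes with U + V = 6 gives 5/12.
E[U | U + V = 6] = (5/12) / (1/6) = 5/2.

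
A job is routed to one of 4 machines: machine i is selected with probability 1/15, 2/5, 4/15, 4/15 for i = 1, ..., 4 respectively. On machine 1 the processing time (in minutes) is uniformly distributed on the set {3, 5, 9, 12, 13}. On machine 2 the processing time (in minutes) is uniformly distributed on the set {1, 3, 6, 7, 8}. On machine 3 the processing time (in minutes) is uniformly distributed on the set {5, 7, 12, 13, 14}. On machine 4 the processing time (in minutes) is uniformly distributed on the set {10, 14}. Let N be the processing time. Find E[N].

212/25

E[N | machine 1] = (3+5+9+12+13)/5 = 42/5.
E[N | machine 2] = (1+3+6+7+8)/5 = 5.
E[N | machine 3] = (5+7+12+13+14)/5 = 51/5.
E[N | machine 4] = (10+14)/2 = 12.
E[N] = (1/15)·(42/5) + (2/5)·(5) + (4/15)·(51/5) + (4/15)·(12) = 212/25.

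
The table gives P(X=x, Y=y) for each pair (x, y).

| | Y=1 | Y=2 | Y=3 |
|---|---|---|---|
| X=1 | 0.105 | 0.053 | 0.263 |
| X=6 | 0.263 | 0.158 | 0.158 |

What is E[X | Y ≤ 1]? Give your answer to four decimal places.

P(Y ≤ 1) = 0.368.
Σ X·P over the event = 1·(0.105) + 6·(0.263) = 1.683.
E[X | Y ≤ 1] = (1.683) / (0.368) = 4.5734.

4.5734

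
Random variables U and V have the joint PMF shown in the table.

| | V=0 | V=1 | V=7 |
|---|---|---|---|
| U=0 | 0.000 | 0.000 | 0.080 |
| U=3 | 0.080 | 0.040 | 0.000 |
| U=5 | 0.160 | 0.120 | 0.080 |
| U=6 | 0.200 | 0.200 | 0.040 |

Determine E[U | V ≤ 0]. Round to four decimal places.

P(V ≤ 0) = 0.440.
Σ U·P over the event = 3·(0.080) + 5·(0.160) + 6·(0.200) = 2.240.
E[U | V ≤ 0] = (2.240) / (0.440) = 5.0909.

5.0909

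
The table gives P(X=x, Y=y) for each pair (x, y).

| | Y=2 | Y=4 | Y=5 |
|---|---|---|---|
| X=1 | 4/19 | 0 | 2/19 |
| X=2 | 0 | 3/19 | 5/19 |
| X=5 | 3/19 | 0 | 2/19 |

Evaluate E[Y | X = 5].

16/5

P(X = 5) = 5/19.
Σ Y·P over the event = 2·(3/19) + 5·(2/19) = 16/19.
E[Y | X = 5] = (16/19) / (5/19) = 16/5.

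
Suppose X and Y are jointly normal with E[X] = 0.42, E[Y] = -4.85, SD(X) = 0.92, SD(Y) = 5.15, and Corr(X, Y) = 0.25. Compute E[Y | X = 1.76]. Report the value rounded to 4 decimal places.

For a bivariate normal, E[Y | X=x] = μ_Y + ρ·(σ_Y/σ_X)·(x − μ_X).
E[Y | X=1.76] = -4.85 + (0.25)·(5.15/0.92)·(1.76 − (0.42)) = -4.85 + (1.3995)·(1.34) = -2.9747.

-2.9747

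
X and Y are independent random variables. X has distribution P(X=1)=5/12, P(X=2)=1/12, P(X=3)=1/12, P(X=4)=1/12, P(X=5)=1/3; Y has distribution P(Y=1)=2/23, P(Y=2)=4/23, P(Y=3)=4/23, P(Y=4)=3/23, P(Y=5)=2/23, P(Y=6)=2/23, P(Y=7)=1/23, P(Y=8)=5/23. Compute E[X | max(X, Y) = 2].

16/13

P(max(X, Y) = 2) = 13/138.
Summing X·P(x,y) over outcomes with max(X, Y) = 2 gives 8/69.
E[X | max(X, Y) = 2] = (8/69) / (13/138) = 16/13.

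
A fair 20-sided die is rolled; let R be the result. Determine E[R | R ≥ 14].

Given R ≥ 14, R is equally likely to be any of {14, 15, 16, 17, 18, 19, 20}.
E[R | R ≥ 14] = (14 + 15 + 16 + 17 + 18 + 19 + 20) / 7 = 17.

17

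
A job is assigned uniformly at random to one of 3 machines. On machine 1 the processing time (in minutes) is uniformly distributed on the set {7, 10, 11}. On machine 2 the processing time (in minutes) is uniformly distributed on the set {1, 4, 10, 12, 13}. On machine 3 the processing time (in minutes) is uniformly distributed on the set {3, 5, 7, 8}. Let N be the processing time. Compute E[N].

277/36

E[N | machine 1] = (7+10+11)/3 = 28/3.
E[N | machine 2] = (1+4+10+12+13)/5 = 8.
E[N | machine 3] = (3+5+7+8)/4 = 23/4.
E[N] = (1/3)·(28/3) + (1/3)·(8) + (1/3)·(23/4) = 277/36.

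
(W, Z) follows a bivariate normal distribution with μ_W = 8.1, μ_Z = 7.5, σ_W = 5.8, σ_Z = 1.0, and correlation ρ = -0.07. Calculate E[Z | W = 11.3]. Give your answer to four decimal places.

7.4614

The regression of Z on W has slope ρ·σ_Z/σ_W and passes through (μ_W, μ_Z).
E[Z | W=11.3] = 7.5 + (-0.07)·(1.0/5.8)·(11.3 − (8.1)) = 7.5 + (-0.012069)·(3.2) = 7.4614.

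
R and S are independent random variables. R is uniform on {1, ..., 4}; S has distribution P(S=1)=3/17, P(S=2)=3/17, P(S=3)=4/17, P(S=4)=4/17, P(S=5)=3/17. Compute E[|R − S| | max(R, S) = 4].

43/26

P(max(R, S) = 4) = 13/34.
Summing |R−S|·P(x,y) over outcomes with max(R, S) = 4 gives 43/68.
E[|R − S| | max(R, S) = 4] = (43/68) / (13/34) = 43/26.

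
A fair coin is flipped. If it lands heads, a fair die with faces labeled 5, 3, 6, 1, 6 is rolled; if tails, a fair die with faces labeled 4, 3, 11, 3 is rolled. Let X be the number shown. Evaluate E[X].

189/40

E[X | heads] = (5+3+6+1+6)/5 = 21/5.
E[X | tails] = (4+3+11+3)/4 = 21/4.
E[X] = (1/2)·(21/5) + (1/2)·(21/4) = 189/40.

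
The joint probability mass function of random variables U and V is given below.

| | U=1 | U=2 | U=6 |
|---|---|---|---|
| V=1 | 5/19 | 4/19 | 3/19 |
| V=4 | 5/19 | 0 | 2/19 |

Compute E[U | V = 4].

17/7

P(V = 4) = 7/19.
Σ U·P over the event = 1·(5/19) + 6·(2/19) = 17/19.
E[U | V = 4] = (17/19) / (7/19) = 17/7.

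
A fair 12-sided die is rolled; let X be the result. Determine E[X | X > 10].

Given X > 10, X is equally likely to be any of {11, 12}.
E[X | X > 10] = (11 + 12) / 2 = 23/2.

23/2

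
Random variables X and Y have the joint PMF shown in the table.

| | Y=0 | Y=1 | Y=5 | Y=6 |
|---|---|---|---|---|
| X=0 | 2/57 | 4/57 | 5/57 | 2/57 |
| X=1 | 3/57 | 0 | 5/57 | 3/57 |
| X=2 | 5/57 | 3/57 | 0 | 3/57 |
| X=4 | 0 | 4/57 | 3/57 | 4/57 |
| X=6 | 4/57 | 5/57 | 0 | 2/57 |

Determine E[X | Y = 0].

37/14

P(Y = 0) = 14/57.
Σ X·P over the event = 0·(2/57) + 1·(3/57) + 2·(5/57) + 6·(4/57) = 37/57.
E[X | Y = 0] = (37/57) / (14/57) = 37/14.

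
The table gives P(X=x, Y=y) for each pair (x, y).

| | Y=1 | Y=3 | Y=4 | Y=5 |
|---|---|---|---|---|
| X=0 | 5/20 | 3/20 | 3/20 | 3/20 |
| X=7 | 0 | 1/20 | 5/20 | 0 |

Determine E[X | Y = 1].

P(Y = 1) = 1/4.
Σ X·P over the event = 0·(5/20) = 0.
E[X | Y = 1] = (0) / (1/4) = 0.

0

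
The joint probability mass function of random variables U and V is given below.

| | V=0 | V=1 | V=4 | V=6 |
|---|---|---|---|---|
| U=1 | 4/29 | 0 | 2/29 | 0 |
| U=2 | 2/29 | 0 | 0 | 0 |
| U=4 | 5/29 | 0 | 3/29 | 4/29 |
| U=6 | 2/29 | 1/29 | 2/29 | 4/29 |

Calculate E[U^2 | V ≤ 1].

P(V ≤ 1) = 14/29.
Summing U^2·P(U=x,V=y) over the conditioning event gives 200/29.
E[U^2 | V ≤ 1] = (200/29) / (14/29) = 100/7.

100/7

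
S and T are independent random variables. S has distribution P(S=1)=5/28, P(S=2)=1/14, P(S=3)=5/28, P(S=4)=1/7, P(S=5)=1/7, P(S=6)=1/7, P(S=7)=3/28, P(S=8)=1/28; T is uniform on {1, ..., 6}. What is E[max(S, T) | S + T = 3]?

2

P(S + T = 3) = 1/24.
Summing max(S,T)·P(x,y) over outcomes with S + T = 3 gives 1/12.
E[max(S, T) | S + T = 3] = (1/12) / (1/24) = 2.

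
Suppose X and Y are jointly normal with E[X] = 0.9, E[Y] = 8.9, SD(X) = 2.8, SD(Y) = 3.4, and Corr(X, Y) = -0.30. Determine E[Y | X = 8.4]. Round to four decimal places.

The regression of Y on X has slope ρ·σ_Y/σ_X and passes through (μ_X, μ_Y).
E[Y | X=8.4] = 8.9 + (-0.30)·(3.4/2.8)·(8.4 − (0.9)) = 8.9 + (-0.364286)·(7.5) = 6.1679.

6.1679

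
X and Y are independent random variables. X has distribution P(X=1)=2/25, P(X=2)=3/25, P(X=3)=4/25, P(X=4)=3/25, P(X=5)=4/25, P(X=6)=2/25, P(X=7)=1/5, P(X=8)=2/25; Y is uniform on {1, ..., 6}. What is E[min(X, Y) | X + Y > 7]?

321/88

P(X + Y > 7) = 44/75.
Summing min(X,Y)·P(x,y) over outcomes with X + Y > 7 gives 107/50.
E[min(X, Y) | X + Y > 7] = (107/50) / (44/75) = 321/88.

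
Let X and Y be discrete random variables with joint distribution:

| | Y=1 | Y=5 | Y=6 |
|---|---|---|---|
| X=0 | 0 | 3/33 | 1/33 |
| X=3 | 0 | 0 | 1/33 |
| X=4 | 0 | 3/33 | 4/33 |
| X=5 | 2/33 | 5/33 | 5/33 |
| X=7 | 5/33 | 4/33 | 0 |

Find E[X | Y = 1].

P(Y = 1) = 7/33.
Summing X·P(X=x,Y=y) over the conditioning event gives 15/11.
E[X | Y = 1] = (15/11) / (7/33) = 45/7.

45/7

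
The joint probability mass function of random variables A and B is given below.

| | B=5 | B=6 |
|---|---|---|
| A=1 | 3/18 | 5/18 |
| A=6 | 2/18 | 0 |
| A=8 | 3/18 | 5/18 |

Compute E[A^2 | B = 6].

P(B = 6) = 5/9.
Summing A^2·P(A=x,B=y) over the conditioning event gives 325/18.
E[A^2 | B = 6] = (325/18) / (5/9) = 65/2.

65/2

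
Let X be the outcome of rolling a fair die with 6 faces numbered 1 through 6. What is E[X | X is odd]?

3

Given X is odd, X is equally likely to be any of {1, 3, 5}.
E[X | X is odd] = (1 + 3 + 5) / 3 = 3.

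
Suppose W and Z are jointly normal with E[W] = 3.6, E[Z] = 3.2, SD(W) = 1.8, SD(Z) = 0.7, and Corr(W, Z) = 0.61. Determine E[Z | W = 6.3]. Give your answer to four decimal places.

3.8405

The regression of Z on W has slope ρ·σ_Z/σ_W and passes through (μ_W, μ_Z).
E[Z | W=6.3] = 3.2 + (0.61)·(0.7/1.8)·(6.3 − (3.6)) = 3.2 + (0.23722)·(2.7) = 3.8405.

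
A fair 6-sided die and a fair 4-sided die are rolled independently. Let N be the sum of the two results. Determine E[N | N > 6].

P(N > 6) = 5/12.
Σ over the event: 7·1/6 + 8·1/8 + 9·1/12 + 10·1/24 = 10/3.
E[N | N > 6] = (10/3) / (5/12) = 8.

8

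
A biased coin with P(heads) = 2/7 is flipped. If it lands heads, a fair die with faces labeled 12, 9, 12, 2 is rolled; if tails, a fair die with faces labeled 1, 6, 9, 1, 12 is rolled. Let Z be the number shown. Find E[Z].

E[Z | heads] = (12+9+12+2)/4 = 35/4.
E[Z | tails] = (1+6+9+1+12)/5 = 29/5.
By the law of total expectation,
E[Z] = (2/7)·(35/4) + (5/7)·(29/5) = 93/14.

93/14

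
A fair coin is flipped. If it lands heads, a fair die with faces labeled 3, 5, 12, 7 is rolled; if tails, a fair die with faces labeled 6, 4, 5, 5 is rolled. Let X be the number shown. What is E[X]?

E[X | heads] = (3+5+12+7)/4 = 27/4.
E[X | tails] = (6+4+5+5)/4 = 5.
E[X] = (1/2)·(27/4) + (1/2)·(5) = 47/8.

47/8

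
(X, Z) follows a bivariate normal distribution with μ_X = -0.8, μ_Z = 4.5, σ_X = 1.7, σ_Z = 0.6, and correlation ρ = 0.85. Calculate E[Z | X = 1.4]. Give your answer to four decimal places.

5.1600

The regression of Z on X has slope ρ·σ_Z/σ_X and passes through (μ_X, μ_Z).
E[Z | X=1.4] = 4.5 + (0.85)·(0.6/1.7)·(1.4 − (-0.8)) = 4.5 + (0.3)·(2.2) = 5.1600.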